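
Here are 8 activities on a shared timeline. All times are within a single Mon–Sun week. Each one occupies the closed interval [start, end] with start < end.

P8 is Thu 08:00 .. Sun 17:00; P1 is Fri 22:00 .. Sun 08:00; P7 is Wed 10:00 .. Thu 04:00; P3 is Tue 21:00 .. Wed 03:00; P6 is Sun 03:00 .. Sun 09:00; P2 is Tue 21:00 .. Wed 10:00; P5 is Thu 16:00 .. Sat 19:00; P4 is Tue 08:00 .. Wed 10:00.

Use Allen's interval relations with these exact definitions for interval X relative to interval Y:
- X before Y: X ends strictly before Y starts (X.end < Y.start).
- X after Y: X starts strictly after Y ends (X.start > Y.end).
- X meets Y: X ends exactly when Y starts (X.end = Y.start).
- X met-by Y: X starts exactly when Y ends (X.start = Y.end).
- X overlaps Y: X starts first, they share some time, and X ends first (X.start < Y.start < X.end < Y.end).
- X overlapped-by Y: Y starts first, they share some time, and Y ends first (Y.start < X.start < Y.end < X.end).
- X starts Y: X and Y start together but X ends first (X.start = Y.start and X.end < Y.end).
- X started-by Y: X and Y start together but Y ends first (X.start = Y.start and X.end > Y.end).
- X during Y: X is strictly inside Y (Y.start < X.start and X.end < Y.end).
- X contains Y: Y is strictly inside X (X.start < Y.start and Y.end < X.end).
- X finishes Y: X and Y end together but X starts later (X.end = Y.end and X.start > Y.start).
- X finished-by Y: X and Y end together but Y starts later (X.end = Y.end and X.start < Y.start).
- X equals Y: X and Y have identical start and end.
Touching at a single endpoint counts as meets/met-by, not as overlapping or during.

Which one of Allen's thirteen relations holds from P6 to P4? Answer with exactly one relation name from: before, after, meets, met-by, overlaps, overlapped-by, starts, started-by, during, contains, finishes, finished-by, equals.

after

P6 = [Sun 03:00, Sun 09:00]; P4 = [Tue 08:00, Wed 10:00].
Compare endpoints: P6.start > P4.start, P6.start > P4.end, P6.end > P4.start, P6.end > P4.end.
That pattern is 'after'.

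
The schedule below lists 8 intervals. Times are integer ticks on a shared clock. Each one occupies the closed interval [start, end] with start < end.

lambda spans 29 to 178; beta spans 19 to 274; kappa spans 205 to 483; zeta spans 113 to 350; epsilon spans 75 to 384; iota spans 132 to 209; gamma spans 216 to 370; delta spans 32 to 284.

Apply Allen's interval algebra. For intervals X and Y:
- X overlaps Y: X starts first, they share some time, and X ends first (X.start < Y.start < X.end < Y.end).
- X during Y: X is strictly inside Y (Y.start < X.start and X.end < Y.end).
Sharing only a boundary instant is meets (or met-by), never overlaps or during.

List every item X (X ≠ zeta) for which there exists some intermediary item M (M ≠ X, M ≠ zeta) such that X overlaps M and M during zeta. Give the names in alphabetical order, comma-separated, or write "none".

Target zeta = [113, 350].
Intermediaries M with M during zeta: iota.
Via iota — items with X overlaps iota: lambda.
Union: lambda.

lambda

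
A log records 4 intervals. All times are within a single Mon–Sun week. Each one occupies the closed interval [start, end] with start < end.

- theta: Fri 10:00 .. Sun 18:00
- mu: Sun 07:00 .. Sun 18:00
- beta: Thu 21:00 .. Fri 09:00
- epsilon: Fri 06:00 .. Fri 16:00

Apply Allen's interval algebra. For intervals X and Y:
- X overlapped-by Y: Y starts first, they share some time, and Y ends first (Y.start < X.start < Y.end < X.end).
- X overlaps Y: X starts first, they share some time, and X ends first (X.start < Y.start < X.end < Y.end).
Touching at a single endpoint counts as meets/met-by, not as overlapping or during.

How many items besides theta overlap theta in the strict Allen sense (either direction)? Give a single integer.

1

Target theta = [Fri 10:00, Sun 18:00].
beta [Thu 21:00, Fri 09:00] → before → no.
epsilon [Fri 06:00, Fri 16:00] → overlaps → counts.
mu [Sun 07:00, Sun 18:00] → finishes → no.
Total: 1.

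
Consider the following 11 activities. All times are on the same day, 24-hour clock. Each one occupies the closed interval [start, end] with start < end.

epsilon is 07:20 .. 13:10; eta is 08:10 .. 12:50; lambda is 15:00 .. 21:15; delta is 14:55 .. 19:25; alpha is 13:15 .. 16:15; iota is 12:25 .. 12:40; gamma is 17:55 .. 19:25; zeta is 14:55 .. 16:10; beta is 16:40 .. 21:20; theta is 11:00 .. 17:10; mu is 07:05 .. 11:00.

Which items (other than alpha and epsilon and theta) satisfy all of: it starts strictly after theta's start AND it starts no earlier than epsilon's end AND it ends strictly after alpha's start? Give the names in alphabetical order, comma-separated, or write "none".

beta, delta, gamma, lambda, zeta

Conditions: its start is strictly after theta's start (X.start > 11:00) AND its start is no earlier than epsilon's end (X.start >= 13:10) AND its end is strictly after alpha's start (X.end > 13:15).
beta: start 16:40 > 11:00? ✓; start 16:40 >= 13:10? ✓; end 21:20 > 13:15? ✓ → yes.
delta: start 14:55 > 11:00? ✓; start 14:55 >= 13:10? ✓; end 19:25 > 13:15? ✓ → yes.
eta: start 08:10 > 11:00? ✗; start 08:10 >= 13:10? ✗; end 12:50 > 13:15? ✗ → no.
gamma: start 17:55 > 11:00? ✓; start 17:55 >= 13:10? ✓; end 19:25 > 13:15? ✓ → yes.
iota: start 12:25 > 11:00? ✓; start 12:25 >= 13:10? ✗; end 12:40 > 13:15? ✗ → no.
lambda: start 15:00 > 11:00? ✓; start 15:00 >= 13:10? ✓; end 21:15 > 13:15? ✓ → yes.
mu: start 07:05 > 11:00? ✗; start 07:05 >= 13:10? ✗; end 11:00 > 13:15? ✗ → no.
zeta: start 14:55 > 11:00? ✓; start 14:55 >= 13:10? ✓; end 16:10 > 13:15? ✓ → yes.
Result: beta, delta, gamma, lambda, zeta.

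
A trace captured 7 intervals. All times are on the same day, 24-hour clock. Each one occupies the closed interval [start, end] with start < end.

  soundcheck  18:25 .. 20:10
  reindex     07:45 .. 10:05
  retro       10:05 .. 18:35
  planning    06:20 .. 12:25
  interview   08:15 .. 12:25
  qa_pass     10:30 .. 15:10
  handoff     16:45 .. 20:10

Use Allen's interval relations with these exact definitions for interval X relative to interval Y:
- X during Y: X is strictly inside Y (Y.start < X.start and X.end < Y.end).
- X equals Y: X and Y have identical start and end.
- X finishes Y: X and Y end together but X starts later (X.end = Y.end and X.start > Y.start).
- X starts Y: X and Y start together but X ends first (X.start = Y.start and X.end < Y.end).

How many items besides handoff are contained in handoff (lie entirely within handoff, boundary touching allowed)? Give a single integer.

Target handoff = [16:45, 20:10].
interview [08:15, 12:25] → before → no.
planning [06:20, 12:25] → before → no.
qa_pass [10:30, 15:10] → before → no.
reindex [07:45, 10:05] → before → no.
retro [10:05, 18:35] → overlaps → no.
soundcheck [18:25, 20:10] → finishes → counts.
Total: 1.

1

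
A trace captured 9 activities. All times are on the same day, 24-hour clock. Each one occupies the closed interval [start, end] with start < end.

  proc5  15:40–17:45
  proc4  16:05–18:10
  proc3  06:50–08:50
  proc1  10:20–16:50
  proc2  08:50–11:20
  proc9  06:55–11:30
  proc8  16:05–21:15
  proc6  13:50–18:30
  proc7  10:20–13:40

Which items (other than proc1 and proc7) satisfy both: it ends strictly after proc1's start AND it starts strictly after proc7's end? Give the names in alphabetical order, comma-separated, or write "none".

proc4, proc5, proc6, proc8

Conditions: its end is strictly after proc1's start (X.end > 10:20) AND its start is strictly after proc7's end (X.start > 13:40).
proc2: end 11:20 > 10:20? ✓; start 08:50 > 13:40? ✗ → no.
proc3: end 08:50 > 10:20? ✗; start 06:50 > 13:40? ✗ → no.
proc4: end 18:10 > 10:20? ✓; start 16:05 > 13:40? ✓ → yes.
proc5: end 17:45 > 10:20? ✓; start 15:40 > 13:40? ✓ → yes.
proc6: end 18:30 > 10:20? ✓; start 13:50 > 13:40? ✓ → yes.
proc8: end 21:15 > 10:20? ✓; start 16:05 > 13:40? ✓ → yes.
proc9: end 11:30 > 10:20? ✓; start 06:55 > 13:40? ✗ → no.
Result: proc4, proc5, proc6, proc8.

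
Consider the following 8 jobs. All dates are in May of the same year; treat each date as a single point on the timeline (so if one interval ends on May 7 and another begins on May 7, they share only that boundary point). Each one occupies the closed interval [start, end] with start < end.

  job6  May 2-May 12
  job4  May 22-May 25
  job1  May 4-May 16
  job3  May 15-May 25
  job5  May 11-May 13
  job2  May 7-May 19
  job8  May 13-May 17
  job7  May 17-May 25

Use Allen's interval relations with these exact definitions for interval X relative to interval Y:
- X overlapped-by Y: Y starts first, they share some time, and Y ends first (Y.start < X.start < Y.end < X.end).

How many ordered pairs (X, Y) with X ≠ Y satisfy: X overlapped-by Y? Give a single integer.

Checking all 56 ordered pairs for relation 'overlapped-by'; matching pairs in alphabetical order:
(job1, job6): job1 overlapped-by job6 ✓
(job2, job1): job2 overlapped-by job1 ✓
(job2, job6): job2 overlapped-by job6 ✓
(job3, job1): job3 overlapped-by job1 ✓
(job3, job2): job3 overlapped-by job2 ✓
(job3, job8): job3 overlapped-by job8 ✓
(job5, job6): job5 overlapped-by job6 ✓
(job7, job2): job7 overlapped-by job2 ✓
(job8, job1): job8 overlapped-by job1 ✓
Count: 9.

9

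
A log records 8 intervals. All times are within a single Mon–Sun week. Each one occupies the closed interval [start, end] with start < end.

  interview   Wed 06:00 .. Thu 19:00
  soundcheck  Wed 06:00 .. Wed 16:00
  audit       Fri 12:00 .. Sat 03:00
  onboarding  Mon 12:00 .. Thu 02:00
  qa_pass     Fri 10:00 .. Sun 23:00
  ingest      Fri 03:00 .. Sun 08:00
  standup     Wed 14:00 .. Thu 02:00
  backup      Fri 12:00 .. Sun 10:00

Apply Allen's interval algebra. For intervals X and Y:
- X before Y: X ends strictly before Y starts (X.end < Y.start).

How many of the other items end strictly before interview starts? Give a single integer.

Target interview = [Wed 06:00, Thu 19:00].
audit [Fri 12:00, Sat 03:00] → after → no.
backup [Fri 12:00, Sun 10:00] → after → no.
ingest [Fri 03:00, Sun 08:00] → after → no.
onboarding [Mon 12:00, Thu 02:00] → overlaps → no.
qa_pass [Fri 10:00, Sun 23:00] → after → no.
soundcheck [Wed 06:00, Wed 16:00] → starts → no.
standup [Wed 14:00, Thu 02:00] → during → no.
Total: 0.

0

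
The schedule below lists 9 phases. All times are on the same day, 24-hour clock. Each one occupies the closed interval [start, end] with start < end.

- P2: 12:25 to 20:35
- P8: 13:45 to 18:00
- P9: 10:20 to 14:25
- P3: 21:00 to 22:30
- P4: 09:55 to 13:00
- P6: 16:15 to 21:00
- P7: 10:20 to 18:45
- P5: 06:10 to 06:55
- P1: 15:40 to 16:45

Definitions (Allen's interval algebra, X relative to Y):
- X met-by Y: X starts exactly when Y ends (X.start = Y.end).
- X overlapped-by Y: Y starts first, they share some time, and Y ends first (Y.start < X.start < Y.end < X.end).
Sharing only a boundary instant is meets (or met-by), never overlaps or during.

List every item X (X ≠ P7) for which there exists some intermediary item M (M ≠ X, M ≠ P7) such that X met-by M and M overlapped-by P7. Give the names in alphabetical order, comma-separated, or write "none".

Target P7 = [10:20, 18:45].
Intermediaries M with M overlapped-by P7: P2, P6.
Via P2 — items with X met-by P2: none.
Via P6 — items with X met-by P6: P3.
Union: P3.

P3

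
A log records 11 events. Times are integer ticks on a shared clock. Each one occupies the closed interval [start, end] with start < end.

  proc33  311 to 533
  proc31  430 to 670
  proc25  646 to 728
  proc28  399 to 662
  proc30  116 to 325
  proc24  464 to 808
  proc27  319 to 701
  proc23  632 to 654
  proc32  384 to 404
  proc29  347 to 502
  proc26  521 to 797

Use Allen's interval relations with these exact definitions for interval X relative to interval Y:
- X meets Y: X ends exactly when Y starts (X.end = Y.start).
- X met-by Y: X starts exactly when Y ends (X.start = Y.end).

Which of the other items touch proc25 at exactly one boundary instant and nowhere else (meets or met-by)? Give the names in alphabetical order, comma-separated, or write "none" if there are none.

none

Target proc25 = [646, 728].
proc23 [632, 654] → overlaps → no.
proc24 [464, 808] → contains → no.
proc26 [521, 797] → contains → no.
proc27 [319, 701] → overlaps → no.
proc28 [399, 662] → overlaps → no.
proc29 [347, 502] → before → no.
proc30 [116, 325] → before → no.
proc31 [430, 670] → overlaps → no.
proc32 [384, 404] → before → no.
proc33 [311, 533] → before → no.
Result: none.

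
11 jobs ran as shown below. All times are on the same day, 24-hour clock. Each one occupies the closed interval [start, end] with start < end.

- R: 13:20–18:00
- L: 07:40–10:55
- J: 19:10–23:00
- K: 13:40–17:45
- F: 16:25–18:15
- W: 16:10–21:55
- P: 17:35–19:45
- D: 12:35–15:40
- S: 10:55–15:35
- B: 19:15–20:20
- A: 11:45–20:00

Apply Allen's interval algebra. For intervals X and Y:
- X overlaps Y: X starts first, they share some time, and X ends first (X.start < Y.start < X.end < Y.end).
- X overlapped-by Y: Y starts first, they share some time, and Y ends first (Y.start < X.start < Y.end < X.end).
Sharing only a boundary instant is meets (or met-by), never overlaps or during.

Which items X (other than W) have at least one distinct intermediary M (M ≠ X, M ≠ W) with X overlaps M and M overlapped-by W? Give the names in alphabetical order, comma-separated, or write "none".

Target W = [16:10, 21:55].
Intermediaries M with M overlapped-by W: J.
Via J — items with X overlaps J: A, P.
Union: A, P.

A, P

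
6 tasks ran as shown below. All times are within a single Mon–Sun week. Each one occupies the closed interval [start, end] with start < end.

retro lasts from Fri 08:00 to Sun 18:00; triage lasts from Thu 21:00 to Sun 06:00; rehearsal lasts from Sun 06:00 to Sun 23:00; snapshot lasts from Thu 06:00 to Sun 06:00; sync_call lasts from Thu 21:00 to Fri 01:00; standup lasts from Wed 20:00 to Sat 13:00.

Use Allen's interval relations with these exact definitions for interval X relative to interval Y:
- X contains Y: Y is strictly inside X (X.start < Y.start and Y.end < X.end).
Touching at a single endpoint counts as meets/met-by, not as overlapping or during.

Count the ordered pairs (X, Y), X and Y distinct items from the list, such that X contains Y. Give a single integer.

Checking all 30 ordered pairs for relation 'contains'; matching pairs in alphabetical order:
(snapshot, sync_call): snapshot contains sync_call ✓
(standup, sync_call): standup contains sync_call ✓
Count: 2.

2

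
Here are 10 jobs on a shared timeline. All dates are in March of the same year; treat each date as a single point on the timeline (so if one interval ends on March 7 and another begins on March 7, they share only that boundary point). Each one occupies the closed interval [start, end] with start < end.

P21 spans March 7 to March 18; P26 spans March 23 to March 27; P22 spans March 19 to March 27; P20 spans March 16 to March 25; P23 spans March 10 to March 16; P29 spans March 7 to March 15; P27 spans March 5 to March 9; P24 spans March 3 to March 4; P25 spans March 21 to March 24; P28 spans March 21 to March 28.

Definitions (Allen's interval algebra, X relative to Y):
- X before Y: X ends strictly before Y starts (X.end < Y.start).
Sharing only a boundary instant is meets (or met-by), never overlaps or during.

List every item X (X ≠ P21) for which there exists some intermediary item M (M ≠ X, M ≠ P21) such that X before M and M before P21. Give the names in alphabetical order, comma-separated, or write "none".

none

Target P21 = [March 7, March 18].
Intermediaries M with M before P21: P24.
Via P24 — items with X before P24: none.
Union: none.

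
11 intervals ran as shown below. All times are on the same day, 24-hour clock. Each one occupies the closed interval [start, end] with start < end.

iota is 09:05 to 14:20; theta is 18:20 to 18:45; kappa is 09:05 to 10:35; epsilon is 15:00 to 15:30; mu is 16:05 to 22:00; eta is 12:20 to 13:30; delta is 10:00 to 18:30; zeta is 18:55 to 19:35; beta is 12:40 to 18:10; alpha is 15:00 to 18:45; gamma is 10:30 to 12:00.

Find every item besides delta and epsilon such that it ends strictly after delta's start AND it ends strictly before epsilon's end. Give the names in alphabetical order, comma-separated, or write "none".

eta, gamma, iota, kappa

Conditions: its end is strictly after delta's start (X.end > 10:00) AND its end is strictly before epsilon's end (X.end < 15:30).
alpha: end 18:45 > 10:00? ✓; end 18:45 < 15:30? ✗ → no.
beta: end 18:10 > 10:00? ✓; end 18:10 < 15:30? ✗ → no.
eta: end 13:30 > 10:00? ✓; end 13:30 < 15:30? ✓ → yes.
gamma: end 12:00 > 10:00? ✓; end 12:00 < 15:30? ✓ → yes.
iota: end 14:20 > 10:00? ✓; end 14:20 < 15:30? ✓ → yes.
kappa: end 10:35 > 10:00? ✓; end 10:35 < 15:30? ✓ → yes.
mu: end 22:00 > 10:00? ✓; end 22:00 < 15:30? ✗ → no.
theta: end 18:45 > 10:00? ✓; end 18:45 < 15:30? ✗ → no.
zeta: end 19:35 > 10:00? ✓; end 19:35 < 15:30? ✗ → no.
Result: eta, gamma, iota, kappa.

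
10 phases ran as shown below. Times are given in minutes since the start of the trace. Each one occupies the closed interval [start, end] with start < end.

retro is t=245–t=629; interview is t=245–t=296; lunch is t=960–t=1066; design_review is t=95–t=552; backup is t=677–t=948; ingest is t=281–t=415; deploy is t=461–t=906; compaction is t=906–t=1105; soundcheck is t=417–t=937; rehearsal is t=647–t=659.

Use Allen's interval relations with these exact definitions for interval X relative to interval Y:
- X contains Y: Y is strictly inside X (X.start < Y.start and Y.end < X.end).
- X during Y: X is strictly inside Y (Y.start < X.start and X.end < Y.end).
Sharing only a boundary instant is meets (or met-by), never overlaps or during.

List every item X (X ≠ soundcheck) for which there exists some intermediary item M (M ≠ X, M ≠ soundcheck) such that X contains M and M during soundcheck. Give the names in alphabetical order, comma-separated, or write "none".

deploy

Target soundcheck = [t=417, t=937].
Intermediaries M with M during soundcheck: deploy, rehearsal.
Via deploy — items with X contains deploy: none.
Via rehearsal — items with X contains rehearsal: deploy.
Union: deploy.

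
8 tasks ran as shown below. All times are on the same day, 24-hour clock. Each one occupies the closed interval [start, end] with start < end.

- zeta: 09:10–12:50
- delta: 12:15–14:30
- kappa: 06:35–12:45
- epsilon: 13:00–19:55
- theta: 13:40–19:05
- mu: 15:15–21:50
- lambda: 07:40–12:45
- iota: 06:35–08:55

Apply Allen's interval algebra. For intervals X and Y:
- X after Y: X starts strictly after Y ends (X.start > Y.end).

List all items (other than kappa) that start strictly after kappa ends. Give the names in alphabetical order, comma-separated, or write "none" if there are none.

Target kappa = [06:35, 12:45].
delta [12:15, 14:30] → overlapped-by → no.
epsilon [13:00, 19:55] → after → yes.
iota [06:35, 08:55] → starts → no.
lambda [07:40, 12:45] → finishes → no.
mu [15:15, 21:50] → after → yes.
theta [13:40, 19:05] → after → yes.
zeta [09:10, 12:50] → overlapped-by → no.
Result: epsilon, mu, theta.

epsilon, mu, theta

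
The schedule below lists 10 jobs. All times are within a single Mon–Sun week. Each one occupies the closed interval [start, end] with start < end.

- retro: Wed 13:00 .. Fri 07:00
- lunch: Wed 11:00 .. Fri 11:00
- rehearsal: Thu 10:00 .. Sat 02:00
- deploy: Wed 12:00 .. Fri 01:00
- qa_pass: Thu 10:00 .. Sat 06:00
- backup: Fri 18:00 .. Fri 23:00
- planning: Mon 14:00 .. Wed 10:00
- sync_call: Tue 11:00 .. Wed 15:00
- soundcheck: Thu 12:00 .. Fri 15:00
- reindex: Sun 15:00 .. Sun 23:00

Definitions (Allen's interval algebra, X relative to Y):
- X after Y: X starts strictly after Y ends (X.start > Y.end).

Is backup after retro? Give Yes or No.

Yes

backup = [Fri 18:00, Fri 23:00], retro = [Wed 13:00, Fri 07:00].
Actual relation of backup to retro: after.
Asked whether 'after' holds → Yes.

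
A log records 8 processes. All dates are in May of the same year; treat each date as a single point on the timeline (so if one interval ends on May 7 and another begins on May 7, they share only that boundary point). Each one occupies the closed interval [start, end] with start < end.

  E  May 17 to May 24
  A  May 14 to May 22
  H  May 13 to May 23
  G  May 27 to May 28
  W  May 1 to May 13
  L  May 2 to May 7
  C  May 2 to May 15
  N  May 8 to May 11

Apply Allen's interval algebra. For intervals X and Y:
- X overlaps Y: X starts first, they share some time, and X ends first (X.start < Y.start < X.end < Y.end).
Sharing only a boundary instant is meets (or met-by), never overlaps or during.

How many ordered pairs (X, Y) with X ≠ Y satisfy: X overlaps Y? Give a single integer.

Checking all 56 ordered pairs for relation 'overlaps'; matching pairs in alphabetical order:
(A, E): A overlaps E ✓
(C, A): C overlaps A ✓
(C, H): C overlaps H ✓
(H, E): H overlaps E ✓
(W, C): W overlaps C ✓
Count: 5.

5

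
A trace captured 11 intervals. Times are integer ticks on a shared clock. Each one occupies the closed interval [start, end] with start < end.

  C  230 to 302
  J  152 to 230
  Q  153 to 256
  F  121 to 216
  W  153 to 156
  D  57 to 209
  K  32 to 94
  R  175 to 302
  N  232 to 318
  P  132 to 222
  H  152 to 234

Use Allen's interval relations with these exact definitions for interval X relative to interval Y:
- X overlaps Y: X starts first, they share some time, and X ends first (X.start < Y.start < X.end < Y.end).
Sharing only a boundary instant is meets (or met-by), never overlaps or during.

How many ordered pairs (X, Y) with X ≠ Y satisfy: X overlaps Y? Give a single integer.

27

Checking all 110 ordered pairs for relation 'overlaps'; matching pairs in alphabetical order:
(C, N): C overlaps N ✓
(D, F): D overlaps F ✓
(D, H): D overlaps H ✓
(D, J): D overlaps J ✓
(D, P): D overlaps P ✓
(D, Q): D overlaps Q ✓
(D, R): D overlaps R ✓
(F, H): F overlaps H ✓
(F, J): F overlaps J ✓
(F, P): F overlaps P ✓
(F, Q): F overlaps Q ✓
(F, R): F overlaps R ✓
(H, C): H overlaps C ✓
(H, N): H overlaps N ✓
(H, Q): H overlaps Q ✓
(H, R): H overlaps R ✓
(J, Q): J overlaps Q ✓
(J, R): J overlaps R ✓
(K, D): K overlaps D ✓
(P, H): P overlaps H ✓
(P, J): P overlaps J ✓
(P, Q): P overlaps Q ✓
(P, R): P overlaps R ✓
(Q, C): Q overlaps C ✓
... plus 3 further pairs not listed.
Count: 27.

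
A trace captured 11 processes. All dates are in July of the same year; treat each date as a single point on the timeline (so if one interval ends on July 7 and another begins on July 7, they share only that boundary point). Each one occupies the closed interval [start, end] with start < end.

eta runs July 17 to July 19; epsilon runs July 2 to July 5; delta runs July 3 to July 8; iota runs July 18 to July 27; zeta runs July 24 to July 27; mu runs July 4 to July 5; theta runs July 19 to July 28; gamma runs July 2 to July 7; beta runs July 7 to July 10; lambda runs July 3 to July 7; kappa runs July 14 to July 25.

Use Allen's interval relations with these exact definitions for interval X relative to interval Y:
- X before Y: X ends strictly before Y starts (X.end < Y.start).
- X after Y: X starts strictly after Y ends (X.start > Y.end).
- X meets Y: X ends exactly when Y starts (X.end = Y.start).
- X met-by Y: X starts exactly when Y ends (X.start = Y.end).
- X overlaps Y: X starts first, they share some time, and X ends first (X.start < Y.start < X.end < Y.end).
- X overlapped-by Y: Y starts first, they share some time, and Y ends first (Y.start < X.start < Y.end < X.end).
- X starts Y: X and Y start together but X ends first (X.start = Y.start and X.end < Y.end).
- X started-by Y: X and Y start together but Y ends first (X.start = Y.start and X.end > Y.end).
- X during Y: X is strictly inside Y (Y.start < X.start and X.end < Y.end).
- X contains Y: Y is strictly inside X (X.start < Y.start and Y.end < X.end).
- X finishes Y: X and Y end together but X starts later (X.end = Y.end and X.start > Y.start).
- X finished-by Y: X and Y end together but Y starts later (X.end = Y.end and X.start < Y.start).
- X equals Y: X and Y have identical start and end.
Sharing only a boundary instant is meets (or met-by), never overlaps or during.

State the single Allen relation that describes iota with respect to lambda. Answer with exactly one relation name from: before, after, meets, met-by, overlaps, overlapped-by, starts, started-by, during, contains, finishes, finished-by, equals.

after

iota = [July 18, July 27]; lambda = [July 3, July 7].
Compare endpoints: iota.start > lambda.start, iota.start > lambda.end, iota.end > lambda.start, iota.end > lambda.end.
That pattern is 'after'.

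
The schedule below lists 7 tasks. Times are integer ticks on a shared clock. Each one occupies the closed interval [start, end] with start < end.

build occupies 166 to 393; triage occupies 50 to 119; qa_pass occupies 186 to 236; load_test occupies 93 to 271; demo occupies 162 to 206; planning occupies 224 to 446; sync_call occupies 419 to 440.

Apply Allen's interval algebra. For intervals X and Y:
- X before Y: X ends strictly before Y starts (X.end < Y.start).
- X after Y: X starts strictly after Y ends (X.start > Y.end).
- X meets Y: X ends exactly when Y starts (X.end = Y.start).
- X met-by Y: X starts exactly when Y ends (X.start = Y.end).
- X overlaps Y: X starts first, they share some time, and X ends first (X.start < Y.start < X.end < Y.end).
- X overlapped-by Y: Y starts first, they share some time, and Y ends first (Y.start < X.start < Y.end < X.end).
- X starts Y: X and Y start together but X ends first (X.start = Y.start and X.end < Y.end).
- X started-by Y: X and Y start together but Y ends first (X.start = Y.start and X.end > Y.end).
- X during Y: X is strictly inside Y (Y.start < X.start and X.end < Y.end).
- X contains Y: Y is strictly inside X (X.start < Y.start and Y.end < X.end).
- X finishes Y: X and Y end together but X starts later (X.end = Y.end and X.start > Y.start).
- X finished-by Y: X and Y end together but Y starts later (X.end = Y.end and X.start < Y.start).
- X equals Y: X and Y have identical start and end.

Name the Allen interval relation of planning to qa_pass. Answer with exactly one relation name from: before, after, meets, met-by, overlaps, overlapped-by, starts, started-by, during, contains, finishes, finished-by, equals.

overlapped-by

planning = [224, 446]; qa_pass = [186, 236].
Compare endpoints: planning.start > qa_pass.start, planning.start < qa_pass.end, planning.end > qa_pass.start, planning.end > qa_pass.end.
That pattern is 'overlapped-by'.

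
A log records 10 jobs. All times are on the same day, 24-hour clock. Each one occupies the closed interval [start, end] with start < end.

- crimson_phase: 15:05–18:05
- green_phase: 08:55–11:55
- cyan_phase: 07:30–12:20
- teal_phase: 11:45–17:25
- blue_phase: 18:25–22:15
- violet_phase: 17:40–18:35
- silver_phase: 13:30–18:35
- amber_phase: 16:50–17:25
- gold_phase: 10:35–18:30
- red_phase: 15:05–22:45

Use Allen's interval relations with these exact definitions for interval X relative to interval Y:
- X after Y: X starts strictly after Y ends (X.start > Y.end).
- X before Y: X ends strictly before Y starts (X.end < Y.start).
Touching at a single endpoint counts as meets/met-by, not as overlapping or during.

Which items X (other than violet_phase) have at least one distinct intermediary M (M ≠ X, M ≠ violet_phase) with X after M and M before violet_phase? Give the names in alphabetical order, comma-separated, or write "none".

Target violet_phase = [17:40, 18:35].
Intermediaries M with M before violet_phase: amber_phase, cyan_phase, green_phase, teal_phase.
Via amber_phase — items with X after amber_phase: blue_phase.
Via cyan_phase — items with X after cyan_phase: amber_phase, blue_phase, crimson_phase, red_phase, silver_phase.
Via green_phase — items with X after green_phase: amber_phase, blue_phase, crimson_phase, red_phase, silver_phase.
Via teal_phase — items with X after teal_phase: blue_phase.
Union: amber_phase, blue_phase, crimson_phase, red_phase, silver_phase.

amber_phase, blue_phase, crimson_phase, red_phase, silver_phase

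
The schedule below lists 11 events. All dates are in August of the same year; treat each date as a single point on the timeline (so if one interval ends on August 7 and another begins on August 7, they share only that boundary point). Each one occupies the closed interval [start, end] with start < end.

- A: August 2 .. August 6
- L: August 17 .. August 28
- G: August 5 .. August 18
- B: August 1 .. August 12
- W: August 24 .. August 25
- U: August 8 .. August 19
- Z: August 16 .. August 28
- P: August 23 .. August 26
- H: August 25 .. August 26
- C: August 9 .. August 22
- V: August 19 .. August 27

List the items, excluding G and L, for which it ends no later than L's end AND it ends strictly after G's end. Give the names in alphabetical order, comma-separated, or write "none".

C, H, P, U, V, W, Z

Conditions: its end is no later than L's end (X.end <= August 28) AND its end is strictly after G's end (X.end > August 18).
A: end August 6 <= August 28? ✓; end August 6 > August 18? ✗ → no.
B: end August 12 <= August 28? ✓; end August 12 > August 18? ✗ → no.
C: end August 22 <= August 28? ✓; end August 22 > August 18? ✓ → yes.
H: end August 26 <= August 28? ✓; end August 26 > August 18? ✓ → yes.
P: end August 26 <= August 28? ✓; end August 26 > August 18? ✓ → yes.
U: end August 19 <= August 28? ✓; end August 19 > August 18? ✓ → yes.
V: end August 27 <= August 28? ✓; end August 27 > August 18? ✓ → yes.
W: end August 25 <= August 28? ✓; end August 25 > August 18? ✓ → yes.
Z: end August 28 <= August 28? ✓; end August 28 > August 18? ✓ → yes.
Result: C, H, P, U, V, W, Z.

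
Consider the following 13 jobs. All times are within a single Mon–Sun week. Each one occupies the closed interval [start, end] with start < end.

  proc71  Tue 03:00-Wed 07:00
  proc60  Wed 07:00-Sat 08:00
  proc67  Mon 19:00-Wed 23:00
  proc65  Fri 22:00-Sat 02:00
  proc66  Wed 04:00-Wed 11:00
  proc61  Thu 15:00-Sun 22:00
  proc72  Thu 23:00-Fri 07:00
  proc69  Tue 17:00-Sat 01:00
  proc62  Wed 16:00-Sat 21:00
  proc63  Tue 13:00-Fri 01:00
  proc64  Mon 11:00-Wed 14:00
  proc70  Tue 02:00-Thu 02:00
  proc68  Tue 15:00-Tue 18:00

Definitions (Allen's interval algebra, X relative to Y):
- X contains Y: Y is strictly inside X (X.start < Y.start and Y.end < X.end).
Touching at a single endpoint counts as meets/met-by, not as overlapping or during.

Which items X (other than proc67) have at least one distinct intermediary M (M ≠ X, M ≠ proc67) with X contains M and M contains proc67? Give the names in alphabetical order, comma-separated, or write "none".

none

Target proc67 = [Mon 19:00, Wed 23:00].
Intermediaries M with M contains proc67: none.
Union: none.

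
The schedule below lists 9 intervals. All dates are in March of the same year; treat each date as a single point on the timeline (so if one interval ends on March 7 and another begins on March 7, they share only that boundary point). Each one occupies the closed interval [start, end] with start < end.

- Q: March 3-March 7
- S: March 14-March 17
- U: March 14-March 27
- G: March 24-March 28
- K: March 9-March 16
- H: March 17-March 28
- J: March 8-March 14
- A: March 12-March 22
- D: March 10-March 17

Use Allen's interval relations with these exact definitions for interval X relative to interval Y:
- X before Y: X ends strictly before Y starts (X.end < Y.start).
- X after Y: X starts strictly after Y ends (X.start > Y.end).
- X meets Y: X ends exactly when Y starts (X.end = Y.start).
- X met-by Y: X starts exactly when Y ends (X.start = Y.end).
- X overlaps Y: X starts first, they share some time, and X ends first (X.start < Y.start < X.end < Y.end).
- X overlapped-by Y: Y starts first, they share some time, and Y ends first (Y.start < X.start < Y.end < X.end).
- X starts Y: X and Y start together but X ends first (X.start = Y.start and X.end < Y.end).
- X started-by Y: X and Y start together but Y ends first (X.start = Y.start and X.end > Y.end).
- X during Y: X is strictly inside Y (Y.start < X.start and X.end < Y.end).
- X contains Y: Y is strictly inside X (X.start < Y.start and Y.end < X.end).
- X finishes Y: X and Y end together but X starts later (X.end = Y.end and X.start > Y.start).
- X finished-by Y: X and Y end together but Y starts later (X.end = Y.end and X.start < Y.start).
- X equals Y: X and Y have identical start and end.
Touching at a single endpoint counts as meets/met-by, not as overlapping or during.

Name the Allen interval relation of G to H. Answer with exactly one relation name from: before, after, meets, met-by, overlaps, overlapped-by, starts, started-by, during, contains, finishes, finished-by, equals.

finishes

G = [March 24, March 28]; H = [March 17, March 28].
Compare endpoints: G.start > H.start, G.start < H.end, G.end > H.start, G.end = H.end.
That pattern is 'finishes'.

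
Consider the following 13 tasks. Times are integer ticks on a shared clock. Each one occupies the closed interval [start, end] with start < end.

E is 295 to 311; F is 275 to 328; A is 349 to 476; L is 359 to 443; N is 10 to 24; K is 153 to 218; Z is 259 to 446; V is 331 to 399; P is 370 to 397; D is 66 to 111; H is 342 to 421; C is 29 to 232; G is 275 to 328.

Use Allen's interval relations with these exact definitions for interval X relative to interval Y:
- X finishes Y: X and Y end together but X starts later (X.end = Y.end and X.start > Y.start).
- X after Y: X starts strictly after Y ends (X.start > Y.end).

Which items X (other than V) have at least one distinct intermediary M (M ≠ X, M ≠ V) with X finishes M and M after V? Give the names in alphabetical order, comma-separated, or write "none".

none

Target V = [331, 399].
Intermediaries M with M after V: none.
Union: none.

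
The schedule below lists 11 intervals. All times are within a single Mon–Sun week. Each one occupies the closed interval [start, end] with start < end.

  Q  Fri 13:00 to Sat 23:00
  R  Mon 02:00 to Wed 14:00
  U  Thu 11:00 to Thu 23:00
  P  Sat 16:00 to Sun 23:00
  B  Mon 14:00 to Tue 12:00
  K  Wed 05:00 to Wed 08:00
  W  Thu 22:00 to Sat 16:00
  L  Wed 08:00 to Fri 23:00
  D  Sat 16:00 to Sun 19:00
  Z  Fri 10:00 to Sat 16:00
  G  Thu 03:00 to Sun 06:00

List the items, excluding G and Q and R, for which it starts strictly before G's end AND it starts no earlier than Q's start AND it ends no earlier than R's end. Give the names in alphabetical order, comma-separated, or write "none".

D, P

Conditions: its start is strictly before G's end (X.start < Sun 06:00) AND its start is no earlier than Q's start (X.start >= Fri 13:00) AND its end is no earlier than R's end (X.end >= Wed 14:00).
B: start Mon 14:00 < Sun 06:00? ✓; start Mon 14:00 >= Fri 13:00? ✗; end Tue 12:00 >= Wed 14:00? ✗ → no.
D: start Sat 16:00 < Sun 06:00? ✓; start Sat 16:00 >= Fri 13:00? ✓; end Sun 19:00 >= Wed 14:00? ✓ → yes.
K: start Wed 05:00 < Sun 06:00? ✓; start Wed 05:00 >= Fri 13:00? ✗; end Wed 08:00 >= Wed 14:00? ✗ → no.
L: start Wed 08:00 < Sun 06:00? ✓; start Wed 08:00 >= Fri 13:00? ✗; end Fri 23:00 >= Wed 14:00? ✓ → no.
P: start Sat 16:00 < Sun 06:00? ✓; start Sat 16:00 >= Fri 13:00? ✓; end Sun 23:00 >= Wed 14:00? ✓ → yes.
U: start Thu 11:00 < Sun 06:00? ✓; start Thu 11:00 >= Fri 13:00? ✗; end Thu 23:00 >= Wed 14:00? ✓ → no.
W: start Thu 22:00 < Sun 06:00? ✓; start Thu 22:00 >= Fri 13:00? ✗; end Sat 16:00 >= Wed 14:00? ✓ → no.
Z: start Fri 10:00 < Sun 06:00? ✓; start Fri 10:00 >= Fri 13:00? ✗; end Sat 16:00 >= Wed 14:00? ✓ → no.
Result: D, P.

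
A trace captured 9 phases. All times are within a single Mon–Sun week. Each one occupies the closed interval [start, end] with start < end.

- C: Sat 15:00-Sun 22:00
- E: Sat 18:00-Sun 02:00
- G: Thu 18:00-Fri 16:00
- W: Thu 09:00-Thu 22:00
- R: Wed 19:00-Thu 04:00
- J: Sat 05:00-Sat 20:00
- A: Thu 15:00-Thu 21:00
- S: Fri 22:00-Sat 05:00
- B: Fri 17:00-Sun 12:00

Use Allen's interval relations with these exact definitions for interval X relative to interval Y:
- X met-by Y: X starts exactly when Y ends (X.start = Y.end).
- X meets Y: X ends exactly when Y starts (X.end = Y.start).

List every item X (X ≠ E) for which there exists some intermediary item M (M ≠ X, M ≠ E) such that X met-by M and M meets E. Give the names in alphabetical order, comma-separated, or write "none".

none

Target E = [Sat 18:00, Sun 02:00].
Intermediaries M with M meets E: none.
Union: none.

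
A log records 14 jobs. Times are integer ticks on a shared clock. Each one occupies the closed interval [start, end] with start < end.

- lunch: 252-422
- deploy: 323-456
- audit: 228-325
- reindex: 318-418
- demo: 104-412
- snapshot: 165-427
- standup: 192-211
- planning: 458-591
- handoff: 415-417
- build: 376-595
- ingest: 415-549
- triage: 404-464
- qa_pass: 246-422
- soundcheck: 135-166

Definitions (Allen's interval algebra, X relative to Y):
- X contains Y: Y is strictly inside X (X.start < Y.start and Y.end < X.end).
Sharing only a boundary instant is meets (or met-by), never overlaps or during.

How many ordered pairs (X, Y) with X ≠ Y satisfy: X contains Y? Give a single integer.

Checking all 182 ordered pairs for relation 'contains'; matching pairs in alphabetical order:
(build, handoff): build contains handoff ✓
(build, ingest): build contains ingest ✓
(build, planning): build contains planning ✓
(build, triage): build contains triage ✓
(demo, audit): demo contains audit ✓
(demo, soundcheck): demo contains soundcheck ✓
(demo, standup): demo contains standup ✓
(deploy, handoff): deploy contains handoff ✓
(lunch, handoff): lunch contains handoff ✓
(lunch, reindex): lunch contains reindex ✓
(qa_pass, handoff): qa_pass contains handoff ✓
(qa_pass, reindex): qa_pass contains reindex ✓
(reindex, handoff): reindex contains handoff ✓
(snapshot, audit): snapshot contains audit ✓
(snapshot, handoff): snapshot contains handoff ✓
(snapshot, lunch): snapshot contains lunch ✓
(snapshot, qa_pass): snapshot contains qa_pass ✓
(snapshot, reindex): snapshot contains reindex ✓
(snapshot, standup): snapshot contains standup ✓
(triage, handoff): triage contains handoff ✓
Count: 20.

20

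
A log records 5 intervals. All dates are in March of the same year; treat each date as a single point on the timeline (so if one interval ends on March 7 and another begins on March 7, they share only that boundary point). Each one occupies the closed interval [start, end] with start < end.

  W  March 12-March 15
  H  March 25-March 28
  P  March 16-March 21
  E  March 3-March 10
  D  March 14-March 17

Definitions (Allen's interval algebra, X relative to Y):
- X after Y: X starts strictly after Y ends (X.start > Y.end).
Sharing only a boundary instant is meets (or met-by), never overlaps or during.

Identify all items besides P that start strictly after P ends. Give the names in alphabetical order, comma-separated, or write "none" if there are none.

H

Target P = [March 16, March 21].
D [March 14, March 17] → overlaps → no.
E [March 3, March 10] → before → no.
H [March 25, March 28] → after → yes.
W [March 12, March 15] → before → no.
Result: H.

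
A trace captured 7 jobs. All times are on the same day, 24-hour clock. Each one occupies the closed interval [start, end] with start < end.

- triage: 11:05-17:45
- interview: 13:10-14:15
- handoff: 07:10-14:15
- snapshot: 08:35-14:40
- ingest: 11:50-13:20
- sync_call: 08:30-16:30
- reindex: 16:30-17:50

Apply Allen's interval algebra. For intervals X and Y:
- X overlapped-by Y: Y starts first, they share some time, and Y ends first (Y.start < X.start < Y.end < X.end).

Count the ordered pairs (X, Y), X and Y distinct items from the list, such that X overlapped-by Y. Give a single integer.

7

Checking all 42 ordered pairs for relation 'overlapped-by'; matching pairs in alphabetical order:
(interview, ingest): interview overlapped-by ingest ✓
(reindex, triage): reindex overlapped-by triage ✓
(snapshot, handoff): snapshot overlapped-by handoff ✓
(sync_call, handoff): sync_call overlapped-by handoff ✓
(triage, handoff): triage overlapped-by handoff ✓
(triage, snapshot): triage overlapped-by snapshot ✓
(triage, sync_call): triage overlapped-by sync_call ✓
Count: 7.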